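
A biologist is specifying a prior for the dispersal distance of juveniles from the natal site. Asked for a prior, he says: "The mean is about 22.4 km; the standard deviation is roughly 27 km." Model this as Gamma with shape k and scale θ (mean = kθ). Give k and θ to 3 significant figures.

For Gamma(k, scale θ): mean = kθ, variance = kθ², so CV = 1/√k.
CV = SD/mean = 27/22.4 = 1.205, hence k = 1/CV² = 0.688.
Then θ = mean/k = 22.4/0.688 = 32.5.

k ≈ 0.688, θ ≈ 32.5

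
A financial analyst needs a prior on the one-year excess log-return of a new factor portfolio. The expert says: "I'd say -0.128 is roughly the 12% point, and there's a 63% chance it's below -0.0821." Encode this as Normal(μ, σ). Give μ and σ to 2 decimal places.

μ = -0.09, σ = 0.03

The p-quantile of Normal(μ,σ) is μ + z_p·σ, with z_{0.12} = -1.175 and z_{0.63} = 0.3319.
Eliminate σ: μ = (z₂·x₁ − z₁·x₂)/(z₂ − z₁) = (0.3319·-0.128 − (-1.175)·-0.0821)/1.507 = -0.09.
Then σ = (x₂ − x₁)/(z₂ − z₁) = (-0.0821 − -0.128)/1.507 = 0.03.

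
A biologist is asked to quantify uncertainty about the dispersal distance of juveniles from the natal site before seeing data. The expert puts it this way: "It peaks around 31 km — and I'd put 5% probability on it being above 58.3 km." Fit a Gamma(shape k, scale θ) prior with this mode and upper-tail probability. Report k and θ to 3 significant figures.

Gamma(k,θ) with k>1 has mode (k−1)θ, so θ = 31/(k−1).
Need P(X < 58.3) = 0.95 with θ tied to k this way. Start at k = 2, θ = 31: P(X<58.3) ≈ 0.561.
Too low — raise k to concentrate. Iterating converges to k ≈ 7.97.
Then θ = 31/(7.97−1) ≈ 4.45.

k ≈ 7.97, θ ≈ 4.45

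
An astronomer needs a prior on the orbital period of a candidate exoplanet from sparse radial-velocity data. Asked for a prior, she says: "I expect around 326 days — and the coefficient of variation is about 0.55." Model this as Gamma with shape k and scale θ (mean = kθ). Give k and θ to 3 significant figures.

For Gamma(k, scale θ): mean = kθ, variance = kθ², so CV = 1/√k.
CV = 0.55, hence k = 1/CV² = 3.31.
Then θ = mean/k = 326/3.31 = 98.6.

k ≈ 3.31, θ ≈ 98.6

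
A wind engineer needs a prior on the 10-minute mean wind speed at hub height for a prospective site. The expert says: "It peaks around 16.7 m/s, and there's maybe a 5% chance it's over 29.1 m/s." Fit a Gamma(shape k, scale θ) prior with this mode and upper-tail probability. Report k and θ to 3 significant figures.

k ≈ 10, θ ≈ 1.85

Gamma(k,θ) with k>1 has mode (k−1)θ, so θ = 16.7/(k−1).
Need P(X < 29.1) = 0.95 with θ tied to k this way. Start at k = 2, θ = 16.7: P(X<29.1) ≈ 0.520.
Too low — raise k to concentrate. Iterating converges to k ≈ 10.
Then θ = 16.7/(10−1) ≈ 1.85.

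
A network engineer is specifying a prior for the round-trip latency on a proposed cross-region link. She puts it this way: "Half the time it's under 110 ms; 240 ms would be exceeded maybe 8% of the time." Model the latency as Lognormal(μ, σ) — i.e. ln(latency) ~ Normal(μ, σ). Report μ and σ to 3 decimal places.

If T ~ Lognormal(μ,σ) then ln T ~ Normal(μ,σ), so the p-quantile of ln T is μ + z_p·σ.
ln(110) = 4.7 and ln(240) = 5.481; z_{0.5} = 0, z_{0.92} = 1.405.
σ = (5.481 − 4.7)/(1.405 − (0)) = 0.555.
μ = 4.7 − (0)·0.555 = 4.700.

μ ≈ 4.700, σ ≈ 0.555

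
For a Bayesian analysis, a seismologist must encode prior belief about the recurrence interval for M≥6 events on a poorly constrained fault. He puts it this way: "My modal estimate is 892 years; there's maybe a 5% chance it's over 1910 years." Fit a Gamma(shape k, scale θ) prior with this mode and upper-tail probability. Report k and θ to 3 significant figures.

Gamma(k,θ) with k>1 has mode (k−1)θ, so θ = 892/(k−1).
Need P(X < 1910) = 0.95 with θ tied to k this way. Start at k = 2, θ = 892: P(X<1910) ≈ 0.631.
Too low — raise k to concentrate. Iterating converges to k ≈ 5.76.
Then θ = 892/(5.76−1) ≈ 188.

k ≈ 5.76, θ ≈ 188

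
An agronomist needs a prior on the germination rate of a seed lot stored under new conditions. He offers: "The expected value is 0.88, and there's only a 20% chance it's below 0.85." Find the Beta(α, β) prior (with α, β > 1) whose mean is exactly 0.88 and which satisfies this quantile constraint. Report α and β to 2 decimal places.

With mean 0.88 fixed, write α = 0.88s, β = 0.12s where s = α+β.
Need P(θ < 0.85) = 0.2 under Beta(0.88s, 0.12s). Normal approximation: (q−m)/√(m(1−m)/s) ≈ z_{0.2} = -0.842, so s ≈ 0.88·0.12·(-0.842)²/(0.85−0.88)² = 83.1.
At s = 83.1: P(θ<0.85) ≈ 0.192. Adjusting to match 0.2 gives s ≈ 76.29.
So α = 0.88·76.29 ≈ 67.14, β = 0.12·76.29 ≈ 9.16.

α ≈ 67.14, β ≈ 9.16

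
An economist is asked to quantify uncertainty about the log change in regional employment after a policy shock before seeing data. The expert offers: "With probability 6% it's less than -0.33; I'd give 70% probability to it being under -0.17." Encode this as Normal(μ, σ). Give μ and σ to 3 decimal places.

For Normal(μ,σ), the p-quantile is μ + z_p·σ. Here z_{0.06} = -1.555, z_{0.7} = 0.5244.
So -0.33 = μ − 1.555σ and -0.17 = μ + 0.5244σ.
Subtracting: σ = (-0.17 − -0.33)/(0.5244 − (-1.555)) = 0.077.
Then μ = -0.33 − (-1.555)·0.077 = -0.210.

μ = -0.210, σ = 0.077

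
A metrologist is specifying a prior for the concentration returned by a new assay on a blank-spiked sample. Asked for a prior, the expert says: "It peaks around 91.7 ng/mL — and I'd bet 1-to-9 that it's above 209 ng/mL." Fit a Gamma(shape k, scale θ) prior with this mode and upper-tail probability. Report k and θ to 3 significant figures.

k ≈ 3.83, θ ≈ 32.4

Gamma(k,θ) with k>1 has mode (k−1)θ, so θ = 91.7/(k−1).
Need P(X < 209) = 0.9 with θ tied to k this way. Start at k = 2, θ = 91.7: P(X<209) ≈ 0.664.
Too low — raise k to concentrate. Iterating converges to k ≈ 3.83.
Then θ = 91.7/(3.83−1) ≈ 32.4.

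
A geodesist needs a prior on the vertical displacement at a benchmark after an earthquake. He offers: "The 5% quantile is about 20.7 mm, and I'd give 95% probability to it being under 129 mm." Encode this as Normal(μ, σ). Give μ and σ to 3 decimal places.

μ = 74.850, σ = 32.921

For Normal(μ,σ), the p-quantile is μ + z_p·σ. Here z_{0.05} = -1.645, z_{0.95} = 1.645.
So 20.7 = μ − 1.645σ and 129 = μ + 1.645σ.
Subtracting: σ = (129 − 20.7)/(1.645 − (-1.645)) = 32.921.
Then μ = 20.7 − (-1.645)·32.921 = 74.850.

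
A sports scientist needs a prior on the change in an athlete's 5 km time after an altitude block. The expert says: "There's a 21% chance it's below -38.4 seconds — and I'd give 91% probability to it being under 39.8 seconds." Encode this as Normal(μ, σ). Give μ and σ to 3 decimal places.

For Normal(μ,σ), the p-quantile is μ + z_p·σ. Here z_{0.21} = -0.8064, z_{0.91} = 1.341.
So -38.4 = μ − 0.8064σ and 39.8 = μ + 1.341σ.
Subtracting: σ = (39.8 − -38.4)/(1.341 − (-0.8064)) = 36.420.
Then μ = -38.4 − (-0.8064)·36.420 = -9.030.

μ = -9.030, σ = 36.420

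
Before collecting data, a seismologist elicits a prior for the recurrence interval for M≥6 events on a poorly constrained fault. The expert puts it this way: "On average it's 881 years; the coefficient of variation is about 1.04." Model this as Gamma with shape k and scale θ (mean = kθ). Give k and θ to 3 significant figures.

For Gamma(k, scale θ): mean = kθ, variance = kθ², so CV = 1/√k.
CV = 1.04, hence k = 1/CV² = 0.925.
Then θ = mean/k = 881/0.925 = 953.

k ≈ 0.925, θ ≈ 953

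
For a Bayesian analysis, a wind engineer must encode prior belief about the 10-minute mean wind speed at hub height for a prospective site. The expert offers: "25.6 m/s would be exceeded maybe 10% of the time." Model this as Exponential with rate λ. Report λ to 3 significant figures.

λ ≈ 0.0899

P(T > 25.6) = e^(−λ·25.6) = 0.1, so λ = −ln(0.1)/25.6 = 0.0899.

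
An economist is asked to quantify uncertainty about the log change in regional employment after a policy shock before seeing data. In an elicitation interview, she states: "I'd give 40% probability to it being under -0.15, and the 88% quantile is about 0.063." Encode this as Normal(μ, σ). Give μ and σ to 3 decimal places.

μ = -0.112, σ = 0.149

The p-quantile of Normal(μ,σ) is μ + z_p·σ, with z_{0.4} = -0.2533 and z_{0.88} = 1.175.
Eliminate σ: μ = (z₂·x₁ − z₁·x₂)/(z₂ − z₁) = (1.175·-0.15 − (-0.2533)·0.063)/1.428 = -0.112.
Then σ = (x₂ − x₁)/(z₂ − z₁) = (0.063 − -0.15)/1.428 = 0.149.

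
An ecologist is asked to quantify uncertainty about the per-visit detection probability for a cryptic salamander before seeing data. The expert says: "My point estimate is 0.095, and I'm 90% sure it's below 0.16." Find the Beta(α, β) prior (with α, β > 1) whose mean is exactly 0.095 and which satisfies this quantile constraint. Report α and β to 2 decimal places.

α ≈ 3.46, β ≈ 32.92

With mean 0.095 fixed, write α = 0.095s, β = 0.905s where s = α+β.
Need P(θ < 0.16) = 0.9 under Beta(0.095s, 0.905s). Normal approximation: (q−m)/√(m(1−m)/s) ≈ z_{0.9} = 1.28, so s ≈ 0.095·0.905·(1.28)²/(0.16−0.095)² = 33.4.
At s = 33.4: P(θ<0.16) ≈ 0.893. Adjusting to match 0.9 gives s ≈ 36.37.
So α = 0.095·36.37 ≈ 3.46, β = 0.905·36.37 ≈ 32.92.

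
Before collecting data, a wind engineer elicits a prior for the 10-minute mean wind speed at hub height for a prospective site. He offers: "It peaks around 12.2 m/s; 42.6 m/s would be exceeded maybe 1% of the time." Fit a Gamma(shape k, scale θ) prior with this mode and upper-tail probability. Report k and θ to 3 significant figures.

k ≈ 3.77, θ ≈ 4.4

Gamma(k,θ) with k>1 has mode (k−1)θ, so θ = 12.2/(k−1).
Need P(X < 42.6) = 0.99 with θ tied to k this way. Start at k = 2, θ = 12.2: P(X<42.6) ≈ 0.863.
Too low — raise k to concentrate. Iterating converges to k ≈ 3.77.
Then θ = 12.2/(3.77−1) ≈ 4.4.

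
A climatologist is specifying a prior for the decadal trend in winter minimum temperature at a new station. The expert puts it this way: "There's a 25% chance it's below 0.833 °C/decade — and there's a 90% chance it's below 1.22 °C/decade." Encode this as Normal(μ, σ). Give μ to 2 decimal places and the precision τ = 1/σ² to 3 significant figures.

The p-quantile of Normal(μ,σ) is μ + z_p·σ, with z_{0.25} = -0.6745 and z_{0.9} = 1.282.
Eliminate σ: μ = (z₂·x₁ − z₁·x₂)/(z₂ − z₁) = (1.282·0.833 − (-0.6745)·1.22)/1.956 = 0.97.
Then σ = (x₂ − x₁)/(z₂ − z₁) = (1.22 − 0.833)/1.956 = 0.20.
Precision τ = 1/σ² = 1/0.1978² = 25.5.

μ = 0.97, τ = 25.5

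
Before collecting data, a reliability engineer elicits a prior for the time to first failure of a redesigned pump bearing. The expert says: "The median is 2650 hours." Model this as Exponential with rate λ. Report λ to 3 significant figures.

λ ≈ 0.000262

Exponential median = ln 2 / λ, so λ = ln 2 / 2650.0 = 0.000262.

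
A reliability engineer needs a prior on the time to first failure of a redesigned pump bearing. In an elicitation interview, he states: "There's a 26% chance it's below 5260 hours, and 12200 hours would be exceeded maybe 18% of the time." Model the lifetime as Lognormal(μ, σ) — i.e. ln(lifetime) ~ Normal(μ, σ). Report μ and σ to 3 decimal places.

μ ≈ 8.915, σ ≈ 0.540

If T ~ Lognormal(μ,σ) then ln T ~ Normal(μ,σ), so the p-quantile of ln T is μ + z_p·σ.
ln(5260) = 8.568 and ln(12200) = 9.409; z_{0.26} = -0.6433, z_{0.82} = 0.9154.
σ = (9.409 − 8.568)/(0.9154 − (-0.6433)) = 0.540.
μ = 8.568 − (-0.6433)·0.540 = 8.915.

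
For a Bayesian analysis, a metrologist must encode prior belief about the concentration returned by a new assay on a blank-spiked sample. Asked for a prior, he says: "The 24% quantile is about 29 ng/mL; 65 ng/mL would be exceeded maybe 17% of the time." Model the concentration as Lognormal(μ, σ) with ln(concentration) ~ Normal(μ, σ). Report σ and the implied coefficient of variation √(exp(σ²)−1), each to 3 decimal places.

σ ≈ 0.486, CV ≈ 0.516

If T ~ Lognormal(μ,σ) then ln T ~ Normal(μ,σ), so the p-quantile of ln T is μ + z_p·σ.
ln(29) = 3.367 and ln(65) = 4.174; z_{0.24} = -0.7063, z_{0.83} = 0.9542.
σ = (4.174 − 3.367)/(0.9542 − (-0.7063)) = 0.486.
μ = 3.367 − (-0.7063)·0.486 = 3.711.
CV = √(exp(σ²)−1) = √(exp(0.2363)−1) = 0.516.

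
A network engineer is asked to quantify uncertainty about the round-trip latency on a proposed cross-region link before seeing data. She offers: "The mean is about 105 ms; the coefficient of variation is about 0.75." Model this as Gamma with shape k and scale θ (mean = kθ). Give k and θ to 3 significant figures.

For Gamma(k, scale θ): mean = kθ, variance = kθ², so CV = 1/√k.
CV = 0.75, hence k = 1/CV² = 1.78.
Then θ = mean/k = 105/1.78 = 59.1.

k ≈ 1.78, θ ≈ 59.1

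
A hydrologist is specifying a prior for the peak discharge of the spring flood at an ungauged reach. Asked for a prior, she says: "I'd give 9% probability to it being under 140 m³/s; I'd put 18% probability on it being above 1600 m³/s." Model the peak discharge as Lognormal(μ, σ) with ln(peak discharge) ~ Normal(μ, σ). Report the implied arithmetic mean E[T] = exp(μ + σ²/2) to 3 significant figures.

E[T] ≈ 1070 m³/s

If T ~ Lognormal(μ,σ) then ln T ~ Normal(μ,σ), so the p-quantile of ln T is μ + z_p·σ.
ln(140) = 4.942 and ln(1600) = 7.378; z_{0.09} = -1.341, z_{0.82} = 0.9154.
σ = (7.378 − 4.942)/(0.9154 − (-1.341)) = 1.080.
μ = 4.942 − (-1.341)·1.080 = 6.389.
E[T] = exp(μ + σ²/2) = exp(6.389 + 0.5830) = 1070 m³/s.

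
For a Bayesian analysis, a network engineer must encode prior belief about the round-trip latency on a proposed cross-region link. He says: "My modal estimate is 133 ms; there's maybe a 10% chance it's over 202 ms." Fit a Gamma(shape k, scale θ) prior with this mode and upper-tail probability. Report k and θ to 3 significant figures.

Gamma(k,θ) with k>1 has mode (k−1)θ, so θ = 133/(k−1).
Need P(X < 202) = 0.9 with θ tied to k this way. Start at k = 2, θ = 133: P(X<202) ≈ 0.448.
Too low — raise k to concentrate. Iterating converges to k ≈ 11.7.
Then θ = 133/(11.7−1) ≈ 12.5.

k ≈ 11.7, θ ≈ 12.5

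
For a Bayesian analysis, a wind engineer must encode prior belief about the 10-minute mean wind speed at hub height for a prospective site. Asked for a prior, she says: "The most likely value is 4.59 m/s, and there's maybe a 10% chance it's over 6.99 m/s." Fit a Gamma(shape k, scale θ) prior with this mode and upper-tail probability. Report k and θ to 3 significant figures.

k ≈ 11.5, θ ≈ 0.435

Gamma(k,θ) with k>1 has mode (k−1)θ, so θ = 4.59/(k−1).
Need P(X < 6.99) = 0.9 with θ tied to k this way. Start at k = 2, θ = 4.59: P(X<6.99) ≈ 0.450.
Too low — raise k to concentrate. Iterating converges to k ≈ 11.5.
Then θ = 4.59/(11.5−1) ≈ 0.435.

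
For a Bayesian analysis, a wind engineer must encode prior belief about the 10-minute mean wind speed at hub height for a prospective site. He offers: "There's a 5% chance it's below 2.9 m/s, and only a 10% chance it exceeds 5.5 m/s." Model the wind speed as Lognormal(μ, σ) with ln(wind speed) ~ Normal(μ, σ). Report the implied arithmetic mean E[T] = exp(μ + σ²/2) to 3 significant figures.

If T ~ Lognormal(μ,σ) then ln T ~ Normal(μ,σ), so the p-quantile of ln T is μ + z_p·σ.
ln(2.9) = 1.065 and ln(5.5) = 1.705; z_{0.05} = -1.645, z_{0.9} = 1.282.
σ = (1.705 − 1.065)/(1.282 − (-1.645)) = 0.219.
μ = 1.065 − (-1.645)·0.219 = 1.424.
E[T] = exp(μ + σ²/2) = exp(1.424 + 0.0239) = 4.26 m/s.

E[T] ≈ 4.26 m/s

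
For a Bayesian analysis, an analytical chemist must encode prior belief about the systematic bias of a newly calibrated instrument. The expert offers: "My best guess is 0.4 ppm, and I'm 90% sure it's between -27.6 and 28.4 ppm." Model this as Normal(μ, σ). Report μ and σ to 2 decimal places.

μ = 0.40, σ = 17.02

A symmetric 90% interval runs μ ± z·σ with z = 1.645.
Half-width = 28, so σ = 28/1.645 = 17.02.
μ is the stated best guess, 0.40.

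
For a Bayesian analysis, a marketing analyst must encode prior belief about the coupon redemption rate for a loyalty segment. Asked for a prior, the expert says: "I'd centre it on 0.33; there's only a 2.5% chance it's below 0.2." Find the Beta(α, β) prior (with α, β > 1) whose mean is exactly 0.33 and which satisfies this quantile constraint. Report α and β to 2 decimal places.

With mean 0.33 fixed, write α = 0.33s, β = 0.67s where s = α+β.
Need P(θ < 0.2) = 0.025 under Beta(0.33s, 0.67s). Normal approximation: (q−m)/√(m(1−m)/s) ≈ z_{0.025} = -1.96, so s ≈ 0.33·0.67·(-1.96)²/(0.2−0.33)² = 50.3.
At s = 50.3: P(θ<0.2) ≈ 0.017. Adjusting to match 0.025 gives s ≈ 43.43.
So α = 0.33·43.43 ≈ 14.33, β = 0.67·43.43 ≈ 29.10.

α ≈ 14.33, β ≈ 29.10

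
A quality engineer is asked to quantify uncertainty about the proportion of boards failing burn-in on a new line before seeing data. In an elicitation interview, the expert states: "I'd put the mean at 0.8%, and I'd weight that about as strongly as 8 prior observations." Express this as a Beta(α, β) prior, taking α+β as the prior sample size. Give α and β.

α = 0.064, β = 7.936

Under the effective-sample-size interpretation, Beta(α, β) has prior mean α/(α+β) and prior sample size α+β.
So α+β = 8 and α/(α+β) = 0.008, giving α = 0.008·8 = 0.064 and β = 8 − 0.064 = 7.936.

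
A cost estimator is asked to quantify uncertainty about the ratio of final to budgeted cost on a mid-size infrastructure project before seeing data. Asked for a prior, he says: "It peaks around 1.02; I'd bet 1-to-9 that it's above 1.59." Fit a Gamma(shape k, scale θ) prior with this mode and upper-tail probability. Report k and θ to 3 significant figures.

k ≈ 10.5, θ ≈ 0.107

Gamma(k,θ) with k>1 has mode (k−1)θ, so θ = 1.02/(k−1).
Need P(X < 1.59) = 0.9 with θ tied to k this way. Start at k = 2, θ = 1.02: P(X<1.59) ≈ 0.462.
Too low — raise k to concentrate. Iterating converges to k ≈ 10.5.
Then θ = 1.02/(10.5−1) ≈ 0.107.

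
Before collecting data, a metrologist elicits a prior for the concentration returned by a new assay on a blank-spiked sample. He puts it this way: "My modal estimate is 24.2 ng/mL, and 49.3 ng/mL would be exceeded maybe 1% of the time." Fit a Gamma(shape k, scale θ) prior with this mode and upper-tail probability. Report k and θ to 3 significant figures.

Gamma(k,θ) with k>1 has mode (k−1)θ, so θ = 24.2/(k−1).
Need P(X < 49.3) = 0.99 with θ tied to k this way. Start at k = 2, θ = 24.2: P(X<49.3) ≈ 0.604.
Too low — raise k to concentrate. Iterating converges to k ≈ 10.7.
Then θ = 24.2/(10.7−1) ≈ 2.5.

k ≈ 10.7, θ ≈ 2.5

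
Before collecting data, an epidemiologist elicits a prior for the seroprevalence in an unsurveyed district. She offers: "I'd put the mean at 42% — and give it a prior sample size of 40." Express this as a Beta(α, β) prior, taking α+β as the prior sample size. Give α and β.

α = 16.8, β = 23.2

Under the effective-sample-size interpretation, Beta(α, β) has prior mean α/(α+β) and prior sample size α+β.
So α+β = 40 and α/(α+β) = 0.42, giving α = 0.42·40 = 16.8 and β = 40 − 16.8 = 23.2.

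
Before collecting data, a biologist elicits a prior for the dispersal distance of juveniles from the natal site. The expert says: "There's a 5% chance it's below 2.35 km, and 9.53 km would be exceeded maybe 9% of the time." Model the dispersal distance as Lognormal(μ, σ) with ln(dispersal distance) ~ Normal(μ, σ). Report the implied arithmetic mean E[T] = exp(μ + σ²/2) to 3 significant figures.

If T ~ Lognormal(μ,σ) then ln T ~ Normal(μ,σ), so the p-quantile of ln T is μ + z_p·σ.
ln(2.35) = 0.8544 and ln(9.53) = 2.254; z_{0.05} = -1.645, z_{0.91} = 1.341.
σ = (2.254 − 0.8544)/(1.341 − (-1.645)) = 0.469.
μ = 0.8544 − (-1.645)·0.469 = 1.626.
E[T] = exp(μ + σ²/2) = exp(1.626 + 0.1099) = 5.67 km.

E[T] ≈ 5.67 km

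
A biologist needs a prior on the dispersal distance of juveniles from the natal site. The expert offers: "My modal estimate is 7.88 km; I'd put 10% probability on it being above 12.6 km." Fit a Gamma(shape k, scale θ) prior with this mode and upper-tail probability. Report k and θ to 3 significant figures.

k ≈ 9.53, θ ≈ 0.924

Gamma(k,θ) with k>1 has mode (k−1)θ, so θ = 7.88/(k−1).
Need P(X < 12.6) = 0.9 with θ tied to k this way. Start at k = 2, θ = 7.88: P(X<12.6) ≈ 0.475.
Too low — raise k to concentrate. Iterating converges to k ≈ 9.53.
Then θ = 7.88/(9.53−1) ≈ 0.924.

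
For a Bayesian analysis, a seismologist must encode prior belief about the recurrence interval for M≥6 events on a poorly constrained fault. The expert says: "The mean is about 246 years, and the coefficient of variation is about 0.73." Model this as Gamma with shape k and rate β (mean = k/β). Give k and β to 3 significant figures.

k ≈ 1.88, β ≈ 0.00763

For Gamma(k, rate β): mean = k/β, variance = k/β², so CV = 1/√k.
CV = 0.73, hence k = 1/CV² = 1.88.
Then β = k/mean = 1.88/246 = 0.00763.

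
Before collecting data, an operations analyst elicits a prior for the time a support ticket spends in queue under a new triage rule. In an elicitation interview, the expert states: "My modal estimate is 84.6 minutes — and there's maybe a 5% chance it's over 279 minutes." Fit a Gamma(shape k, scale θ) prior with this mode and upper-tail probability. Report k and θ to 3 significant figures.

Gamma(k,θ) with k>1 has mode (k−1)θ, so θ = 84.6/(k−1).
Need P(X < 279) = 0.95 with θ tied to k this way. Start at k = 2, θ = 84.6: P(X<279) ≈ 0.841.
Too low — raise k to concentrate. Iterating converges to k ≈ 2.83.
Then θ = 84.6/(2.83−1) ≈ 46.2.

k ≈ 2.83, θ ≈ 46.2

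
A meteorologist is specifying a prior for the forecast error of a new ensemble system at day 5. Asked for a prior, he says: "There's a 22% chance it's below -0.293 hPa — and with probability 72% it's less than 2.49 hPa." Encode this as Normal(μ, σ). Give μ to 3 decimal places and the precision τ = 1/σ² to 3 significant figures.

μ = 1.293, τ = 0.237

The p-quantile of Normal(μ,σ) is μ + z_p·σ, with z_{0.22} = -0.7722 and z_{0.72} = 0.5828.
Eliminate σ: μ = (z₂·x₁ − z₁·x₂)/(z₂ − z₁) = (0.5828·-0.293 − (-0.7722)·2.49)/1.355 = 1.293.
Then σ = (x₂ − x₁)/(z₂ − z₁) = (2.49 − -0.293)/1.355 = 2.054.
Precision τ = 1/σ² = 1/2.054² = 0.237.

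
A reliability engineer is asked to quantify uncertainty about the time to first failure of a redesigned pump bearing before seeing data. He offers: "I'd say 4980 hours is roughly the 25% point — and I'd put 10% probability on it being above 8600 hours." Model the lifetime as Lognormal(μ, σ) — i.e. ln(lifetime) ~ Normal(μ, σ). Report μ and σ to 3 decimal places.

μ ≈ 8.702, σ ≈ 0.279

If T ~ Lognormal(μ,σ) then ln T ~ Normal(μ,σ), so the p-quantile of ln T is μ + z_p·σ.
ln(4980) = 8.513 and ln(8600) = 9.06; z_{0.25} = -0.6745, z_{0.9} = 1.282.
σ = (9.06 − 8.513)/(1.282 − (-0.6745)) = 0.279.
μ = 8.513 − (-0.6745)·0.279 = 8.702.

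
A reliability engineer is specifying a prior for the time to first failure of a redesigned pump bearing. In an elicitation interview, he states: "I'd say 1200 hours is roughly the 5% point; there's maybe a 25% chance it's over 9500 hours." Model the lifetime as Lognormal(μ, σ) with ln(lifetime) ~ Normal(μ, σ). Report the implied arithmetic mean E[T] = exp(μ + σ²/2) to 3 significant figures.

E[T] ≈ 7750 hours

If T ~ Lognormal(μ,σ) then ln T ~ Normal(μ,σ), so the p-quantile of ln T is μ + z_p·σ.
ln(1200) = 7.09 and ln(9500) = 9.159; z_{0.05} = -1.645, z_{0.75} = 0.6745.
σ = (9.159 − 7.09)/(0.6745 − (-1.645)) = 0.892.
μ = 7.09 − (-1.645)·0.892 = 8.557.
E[T] = exp(μ + σ²/2) = exp(8.557 + 0.3979) = 7750 hours.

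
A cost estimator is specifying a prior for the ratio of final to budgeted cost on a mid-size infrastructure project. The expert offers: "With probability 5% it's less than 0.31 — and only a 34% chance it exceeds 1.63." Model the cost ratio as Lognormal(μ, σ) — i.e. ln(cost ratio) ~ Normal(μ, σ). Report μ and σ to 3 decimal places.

If T ~ Lognormal(μ,σ) then ln T ~ Normal(μ,σ), so the p-quantile of ln T is μ + z_p·σ.
ln(0.31) = -1.171 and ln(1.63) = 0.4886; z_{0.05} = -1.645, z_{0.66} = 0.4125.
σ = (0.4886 − -1.171)/(0.4125 − (-1.645)) = 0.807.
μ = -1.171 − (-1.645)·0.807 = 0.156.

μ ≈ 0.156, σ ≈ 0.807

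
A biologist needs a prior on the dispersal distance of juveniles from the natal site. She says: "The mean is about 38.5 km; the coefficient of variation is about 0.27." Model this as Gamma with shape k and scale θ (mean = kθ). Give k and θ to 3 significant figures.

k ≈ 13.7, θ ≈ 2.81

For Gamma(k, scale θ): mean = kθ, variance = kθ², so CV = 1/√k.
CV = 0.27, hence k = 1/CV² = 13.7.
Then θ = mean/k = 38.5/13.7 = 2.81.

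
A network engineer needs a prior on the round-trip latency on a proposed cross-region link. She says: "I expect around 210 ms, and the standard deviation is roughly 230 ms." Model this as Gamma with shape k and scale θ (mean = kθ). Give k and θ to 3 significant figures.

For Gamma(k, scale θ): mean = kθ, variance = kθ², so CV = 1/√k.
CV = SD/mean = 230/210 = 1.095, hence k = 1/CV² = 0.834.
Then θ = mean/k = 210/0.834 = 252.

k ≈ 0.834, θ ≈ 252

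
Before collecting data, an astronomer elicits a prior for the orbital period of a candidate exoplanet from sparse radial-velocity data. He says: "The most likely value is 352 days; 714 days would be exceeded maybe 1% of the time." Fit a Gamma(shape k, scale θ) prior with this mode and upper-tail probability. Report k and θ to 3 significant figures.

k ≈ 10.8, θ ≈ 35.9

Gamma(k,θ) with k>1 has mode (k−1)θ, so θ = 352/(k−1).
Need P(X < 714) = 0.99 with θ tied to k this way. Start at k = 2, θ = 352: P(X<714) ≈ 0.602.
Too low — raise k to concentrate. Iterating converges to k ≈ 10.8.
Then θ = 352/(10.8−1) ≈ 35.9.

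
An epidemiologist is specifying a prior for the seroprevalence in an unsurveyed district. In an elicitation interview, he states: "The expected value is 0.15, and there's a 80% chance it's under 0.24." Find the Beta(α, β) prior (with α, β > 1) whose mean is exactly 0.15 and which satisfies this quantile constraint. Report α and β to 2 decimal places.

With mean 0.15 fixed, write α = 0.15s, β = 0.85s where s = α+β.
Need P(θ < 0.24) = 0.8 under Beta(0.15s, 0.85s). Normal approximation: (q−m)/√(m(1−m)/s) ≈ z_{0.8} = 0.842, so s ≈ 0.15·0.85·(0.842)²/(0.24−0.15)² = 11.1.
At s = 11.1: P(θ<0.24) ≈ 0.820. Adjusting to match 0.8 gives s ≈ 8.20.
So α = 0.15·8.20 ≈ 1.23, β = 0.85·8.20 ≈ 6.97.

α ≈ 1.23, β ≈ 6.97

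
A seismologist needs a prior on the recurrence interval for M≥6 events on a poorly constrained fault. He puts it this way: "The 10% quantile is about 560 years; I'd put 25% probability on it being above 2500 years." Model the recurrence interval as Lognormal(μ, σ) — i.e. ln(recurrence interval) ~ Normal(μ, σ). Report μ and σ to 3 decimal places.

If T ~ Lognormal(μ,σ) then ln T ~ Normal(μ,σ), so the p-quantile of ln T is μ + z_p·σ.
ln(560) = 6.328 and ln(2500) = 7.824; z_{0.1} = -1.282, z_{0.75} = 0.6745.
σ = (7.824 − 6.328)/(0.6745 − (-1.282)) = 0.765.
μ = 6.328 − (-1.282)·0.765 = 7.308.

μ ≈ 7.308, σ ≈ 0.765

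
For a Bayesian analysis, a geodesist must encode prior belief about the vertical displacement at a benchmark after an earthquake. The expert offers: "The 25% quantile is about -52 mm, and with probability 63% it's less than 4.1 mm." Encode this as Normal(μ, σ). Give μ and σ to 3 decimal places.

The p-quantile of Normal(μ,σ) is μ + z_p·σ, with z_{0.25} = -0.6745 and z_{0.63} = 0.3319.
Eliminate σ: μ = (z₂·x₁ − z₁·x₂)/(z₂ − z₁) = (0.3319·-52 − (-0.6745)·4.1)/1.006 = -14.400.
Then σ = (x₂ − x₁)/(z₂ − z₁) = (4.1 − -52)/1.006 = 55.746.

μ = -14.400, σ = 55.746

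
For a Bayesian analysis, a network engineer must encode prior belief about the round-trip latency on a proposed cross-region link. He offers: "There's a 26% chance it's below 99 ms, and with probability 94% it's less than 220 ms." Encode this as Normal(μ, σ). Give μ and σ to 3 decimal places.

The p-quantile of Normal(μ,σ) is μ + z_p·σ, with z_{0.26} = -0.6433 and z_{0.94} = 1.555.
Eliminate σ: μ = (z₂·x₁ − z₁·x₂)/(z₂ − z₁) = (1.555·99 − (-0.6433)·220)/2.198 = 134.414.
Then σ = (x₂ − x₁)/(z₂ − z₁) = (220 − 99)/2.198 = 55.047.

μ = 134.414, σ = 55.047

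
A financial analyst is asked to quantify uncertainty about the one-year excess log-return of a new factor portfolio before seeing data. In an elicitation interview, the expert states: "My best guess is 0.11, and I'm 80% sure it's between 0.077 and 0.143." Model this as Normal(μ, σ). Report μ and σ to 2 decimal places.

μ = 0.11, σ = 0.03

A symmetric 80% interval runs μ ± z·σ with z = 1.282.
Half-width = 0.033, so σ = 0.033/1.282 = 0.03.
μ is the stated best guess, 0.11.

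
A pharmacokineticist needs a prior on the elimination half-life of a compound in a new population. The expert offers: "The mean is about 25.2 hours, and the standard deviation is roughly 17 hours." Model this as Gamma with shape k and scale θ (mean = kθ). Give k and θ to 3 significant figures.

For Gamma(k, scale θ): mean = kθ, variance = kθ², so CV = 1/√k.
CV = SD/mean = 17/25.2 = 0.6746, hence k = 1/CV² = 2.2.
Then θ = mean/k = 25.2/2.2 = 11.5.

k ≈ 2.2, θ ≈ 11.5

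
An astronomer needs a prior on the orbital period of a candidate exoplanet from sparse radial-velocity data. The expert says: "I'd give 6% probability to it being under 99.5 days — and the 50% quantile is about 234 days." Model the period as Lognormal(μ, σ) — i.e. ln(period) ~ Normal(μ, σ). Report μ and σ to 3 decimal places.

μ ≈ 5.455, σ ≈ 0.550

If T ~ Lognormal(μ,σ) then ln T ~ Normal(μ,σ), so the p-quantile of ln T is μ + z_p·σ.
ln(99.5) = 4.6 and ln(234) = 5.455; z_{0.06} = -1.555, z_{0.5} = 0.
σ = (5.455 − 4.6)/(0 − (-1.555)) = 0.550.
μ = 4.6 − (-1.555)·0.550 = 5.455.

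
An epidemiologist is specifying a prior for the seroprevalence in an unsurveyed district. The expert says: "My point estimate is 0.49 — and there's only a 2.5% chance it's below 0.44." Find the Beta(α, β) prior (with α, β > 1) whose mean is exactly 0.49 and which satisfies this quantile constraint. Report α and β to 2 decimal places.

With mean 0.49 fixed, write α = 0.49s, β = 0.51s where s = α+β.
Need P(θ < 0.44) = 0.025 under Beta(0.49s, 0.51s). Normal approximation: (q−m)/√(m(1−m)/s) ≈ z_{0.025} = -1.96, so s ≈ 0.49·0.51·(-1.96)²/(0.44−0.49)² = 384.0.
At s = 384.0: P(θ<0.44) ≈ 0.025. Adjusting to match 0.025 gives s ≈ 381.81.
So α = 0.49·381.81 ≈ 187.09, β = 0.51·381.81 ≈ 194.72.

α ≈ 187.09, β ≈ 194.72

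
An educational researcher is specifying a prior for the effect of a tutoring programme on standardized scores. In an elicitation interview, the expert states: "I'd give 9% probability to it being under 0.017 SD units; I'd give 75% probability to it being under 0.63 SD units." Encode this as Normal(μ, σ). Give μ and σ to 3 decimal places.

μ = 0.425, σ = 0.304

The p-quantile of Normal(μ,σ) is μ + z_p·σ, with z_{0.09} = -1.341 and z_{0.75} = 0.6745.
Eliminate σ: μ = (z₂·x₁ − z₁·x₂)/(z₂ − z₁) = (0.6745·0.017 − (-1.341)·0.63)/2.015 = 0.425.
Then σ = (x₂ − x₁)/(z₂ − z₁) = (0.63 − 0.017)/2.015 = 0.304.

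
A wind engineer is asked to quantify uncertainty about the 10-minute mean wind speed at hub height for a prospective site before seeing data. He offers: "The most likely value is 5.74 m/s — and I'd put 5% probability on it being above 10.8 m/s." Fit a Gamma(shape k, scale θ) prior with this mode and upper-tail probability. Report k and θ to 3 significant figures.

k ≈ 7.96, θ ≈ 0.825

Gamma(k,θ) with k>1 has mode (k−1)θ, so θ = 5.74/(k−1).
Need P(X < 10.8) = 0.95 with θ tied to k this way. Start at k = 2, θ = 5.74: P(X<10.8) ≈ 0.561.
Too low — raise k to concentrate. Iterating converges to k ≈ 7.96.
Then θ = 5.74/(7.96−1) ≈ 0.825.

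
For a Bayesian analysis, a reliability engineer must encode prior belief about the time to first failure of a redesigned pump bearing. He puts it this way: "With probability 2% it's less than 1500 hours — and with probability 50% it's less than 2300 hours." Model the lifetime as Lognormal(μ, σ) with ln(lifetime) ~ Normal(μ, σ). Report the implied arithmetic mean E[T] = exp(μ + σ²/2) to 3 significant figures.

E[T] ≈ 2350 hours

If T ~ Lognormal(μ,σ) then ln T ~ Normal(μ,σ), so the p-quantile of ln T is μ + z_p·σ.
ln(1500) = 7.313 and ln(2300) = 7.741; z_{0.02} = -2.054, z_{0.5} = 0.
σ = (7.741 − 7.313)/(0 − (-2.054)) = 0.208.
μ = 7.313 − (-2.054)·0.208 = 7.741.
E[T] = exp(μ + σ²/2) = exp(7.741 + 0.0217) = 2350 hours.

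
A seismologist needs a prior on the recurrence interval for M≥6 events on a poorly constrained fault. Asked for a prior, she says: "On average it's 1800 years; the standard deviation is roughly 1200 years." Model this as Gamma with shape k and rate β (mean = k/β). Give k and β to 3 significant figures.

k ≈ 2.25, β ≈ 0.00125

For Gamma(k, rate β): mean = k/β, variance = k/β², so CV = 1/√k.
CV = SD/mean = 1200/1800 = 0.6667, hence k = 1/CV² = 2.25.
Then β = k/mean = 2.25/1800 = 0.00125.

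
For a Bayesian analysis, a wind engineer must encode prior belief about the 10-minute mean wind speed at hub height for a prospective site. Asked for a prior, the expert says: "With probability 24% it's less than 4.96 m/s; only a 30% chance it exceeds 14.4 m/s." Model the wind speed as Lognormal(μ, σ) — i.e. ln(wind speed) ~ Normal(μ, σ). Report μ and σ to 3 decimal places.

μ ≈ 2.213, σ ≈ 0.866

If T ~ Lognormal(μ,σ) then ln T ~ Normal(μ,σ), so the p-quantile of ln T is μ + z_p·σ.
ln(4.96) = 1.601 and ln(14.4) = 2.667; z_{0.24} = -0.7063, z_{0.7} = 0.5244.
σ = (2.667 − 1.601)/(0.5244 − (-0.7063)) = 0.866.
μ = 1.601 − (-0.7063)·0.866 = 2.213.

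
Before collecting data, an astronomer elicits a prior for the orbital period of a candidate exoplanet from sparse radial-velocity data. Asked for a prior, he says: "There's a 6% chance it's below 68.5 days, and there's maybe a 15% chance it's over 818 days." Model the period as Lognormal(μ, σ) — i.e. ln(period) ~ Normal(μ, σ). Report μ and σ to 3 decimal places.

μ ≈ 5.715, σ ≈ 0.957

If T ~ Lognormal(μ,σ) then ln T ~ Normal(μ,σ), so the p-quantile of ln T is μ + z_p·σ.
ln(68.5) = 4.227 and ln(818) = 6.707; z_{0.06} = -1.555, z_{0.85} = 1.036.
σ = (6.707 − 4.227)/(1.036 − (-1.555)) = 0.957.
μ = 4.227 − (-1.555)·0.957 = 5.715.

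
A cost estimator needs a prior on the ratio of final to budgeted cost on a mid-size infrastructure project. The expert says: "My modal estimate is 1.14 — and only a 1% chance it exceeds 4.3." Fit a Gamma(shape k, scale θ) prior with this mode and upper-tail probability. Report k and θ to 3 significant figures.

k ≈ 3.41, θ ≈ 0.473

Gamma(k,θ) with k>1 has mode (k−1)θ, so θ = 1.14/(k−1).
Need P(X < 4.3) = 0.99 with θ tied to k this way. Start at k = 2, θ = 1.14: P(X<4.3) ≈ 0.890.
Too low — raise k to concentrate. Iterating converges to k ≈ 3.41.
Then θ = 1.14/(3.41−1) ≈ 0.473.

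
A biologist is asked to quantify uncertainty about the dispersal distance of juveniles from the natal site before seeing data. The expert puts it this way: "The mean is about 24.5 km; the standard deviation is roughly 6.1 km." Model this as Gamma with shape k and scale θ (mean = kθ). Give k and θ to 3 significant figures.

k ≈ 16.1, θ ≈ 1.52

For Gamma(k, scale θ): mean = kθ, variance = kθ², so CV = 1/√k.
CV = SD/mean = 6.1/24.5 = 0.249, hence k = 1/CV² = 16.1.
Then θ = mean/k = 24.5/16.1 = 1.52.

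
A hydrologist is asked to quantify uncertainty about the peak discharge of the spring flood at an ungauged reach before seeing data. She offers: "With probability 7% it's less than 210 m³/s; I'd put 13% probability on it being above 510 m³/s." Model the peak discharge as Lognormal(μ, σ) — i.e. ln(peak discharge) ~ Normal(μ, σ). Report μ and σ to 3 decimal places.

μ ≈ 5.850, σ ≈ 0.341

If T ~ Lognormal(μ,σ) then ln T ~ Normal(μ,σ), so the p-quantile of ln T is μ + z_p·σ.
ln(210) = 5.347 and ln(510) = 6.234; z_{0.07} = -1.476, z_{0.87} = 1.126.
σ = (6.234 − 5.347)/(1.126 − (-1.476)) = 0.341.
μ = 5.347 − (-1.476)·0.341 = 5.850.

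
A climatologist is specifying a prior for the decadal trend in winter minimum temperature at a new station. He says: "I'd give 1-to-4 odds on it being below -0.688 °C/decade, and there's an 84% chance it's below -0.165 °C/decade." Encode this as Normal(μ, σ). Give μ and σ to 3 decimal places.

For Normal(μ,σ), the p-quantile is μ + z_p·σ. Here z_{0.2} = -0.8416, z_{0.84} = 0.9945.
So -0.688 = μ − 0.8416σ and -0.165 = μ + 0.9945σ.
Subtracting: σ = (-0.165 − -0.688)/(0.9945 − (-0.8416)) = 0.285.
Then μ = -0.688 − (-0.8416)·0.285 = -0.448.

μ = -0.448, σ = 0.285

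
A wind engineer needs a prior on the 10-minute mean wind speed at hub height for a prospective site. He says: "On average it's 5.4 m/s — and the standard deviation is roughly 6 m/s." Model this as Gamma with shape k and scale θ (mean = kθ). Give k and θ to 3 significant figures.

k ≈ 0.81, θ ≈ 6.67

For Gamma(k, scale θ): mean = kθ, variance = kθ², so CV = 1/√k.
CV = SD/mean = 6/5.4 = 1.111, hence k = 1/CV² = 0.81.
Then θ = mean/k = 5.4/0.81 = 6.67.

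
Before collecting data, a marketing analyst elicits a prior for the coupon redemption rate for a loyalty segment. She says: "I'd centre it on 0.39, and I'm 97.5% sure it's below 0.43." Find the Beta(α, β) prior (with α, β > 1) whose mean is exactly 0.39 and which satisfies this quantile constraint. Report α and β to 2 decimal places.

α ≈ 226.25, β ≈ 353.87

With mean 0.39 fixed, write α = 0.39s, β = 0.61s where s = α+β.
Need P(θ < 0.43) = 0.975 under Beta(0.39s, 0.61s). Normal approximation: (q−m)/√(m(1−m)/s) ≈ z_{0.975} = 1.96, so s ≈ 0.39·0.61·(1.96)²/(0.43−0.39)² = 571.2.
At s = 571.2: P(θ<0.43) ≈ 0.974. Adjusting to match 0.975 gives s ≈ 580.12.
So α = 0.39·580.12 ≈ 226.25, β = 0.61·580.12 ≈ 353.87.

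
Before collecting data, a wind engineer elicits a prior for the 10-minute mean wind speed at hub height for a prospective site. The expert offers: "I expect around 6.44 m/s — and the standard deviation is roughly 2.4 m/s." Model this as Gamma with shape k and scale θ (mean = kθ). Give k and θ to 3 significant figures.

k ≈ 7.2, θ ≈ 0.894

For Gamma(k, scale θ): mean = kθ, variance = kθ², so CV = 1/√k.
CV = SD/mean = 2.4/6.44 = 0.3727, hence k = 1/CV² = 7.2.
Then θ = mean/k = 6.44/7.2 = 0.894.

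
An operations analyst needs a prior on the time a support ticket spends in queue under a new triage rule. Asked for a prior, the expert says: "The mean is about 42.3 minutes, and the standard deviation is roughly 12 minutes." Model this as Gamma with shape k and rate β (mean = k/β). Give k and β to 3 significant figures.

k ≈ 12.4, β ≈ 0.294

For Gamma(k, rate β): mean = k/β, variance = k/β², so CV = 1/√k.
CV = SD/mean = 12/42.3 = 0.2837, hence k = 1/CV² = 12.4.
Then β = k/mean = 12.4/42.3 = 0.294.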